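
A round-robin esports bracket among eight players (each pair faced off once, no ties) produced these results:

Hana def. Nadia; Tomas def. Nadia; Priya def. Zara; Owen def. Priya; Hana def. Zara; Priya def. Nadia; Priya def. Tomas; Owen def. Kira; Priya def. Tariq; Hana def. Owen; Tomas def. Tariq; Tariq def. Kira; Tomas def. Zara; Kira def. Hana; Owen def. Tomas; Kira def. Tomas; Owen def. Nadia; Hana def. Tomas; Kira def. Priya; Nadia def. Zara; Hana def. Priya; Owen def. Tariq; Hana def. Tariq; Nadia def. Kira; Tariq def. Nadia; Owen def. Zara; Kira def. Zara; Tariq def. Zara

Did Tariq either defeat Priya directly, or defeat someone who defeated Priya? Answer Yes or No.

Yes

Tariq did not beat Priya directly.
Tariq beat Kira, Nadia, Zara. Of those, Kira beat Priya.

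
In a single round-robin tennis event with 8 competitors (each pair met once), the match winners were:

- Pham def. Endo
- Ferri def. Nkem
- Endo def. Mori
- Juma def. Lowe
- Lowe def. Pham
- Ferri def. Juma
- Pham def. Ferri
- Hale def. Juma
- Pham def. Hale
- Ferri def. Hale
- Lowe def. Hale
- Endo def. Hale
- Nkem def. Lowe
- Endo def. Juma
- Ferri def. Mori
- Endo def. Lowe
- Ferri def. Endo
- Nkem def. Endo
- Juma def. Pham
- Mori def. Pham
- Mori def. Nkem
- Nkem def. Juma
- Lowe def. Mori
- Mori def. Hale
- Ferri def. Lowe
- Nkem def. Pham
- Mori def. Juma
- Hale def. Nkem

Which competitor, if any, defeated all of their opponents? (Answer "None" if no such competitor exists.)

None

Highest win total is Ferri with 6 (out of 7 possible).
Ferri lost to Pham, so no competitor went undefeated.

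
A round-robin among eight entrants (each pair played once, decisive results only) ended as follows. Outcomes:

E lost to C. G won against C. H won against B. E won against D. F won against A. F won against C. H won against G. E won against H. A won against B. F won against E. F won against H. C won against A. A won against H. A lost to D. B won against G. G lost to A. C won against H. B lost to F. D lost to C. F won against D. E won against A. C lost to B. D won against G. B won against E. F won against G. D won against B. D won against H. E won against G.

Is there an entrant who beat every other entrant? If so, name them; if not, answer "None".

F

F has 7 wins out of 7 opponents — a perfect record.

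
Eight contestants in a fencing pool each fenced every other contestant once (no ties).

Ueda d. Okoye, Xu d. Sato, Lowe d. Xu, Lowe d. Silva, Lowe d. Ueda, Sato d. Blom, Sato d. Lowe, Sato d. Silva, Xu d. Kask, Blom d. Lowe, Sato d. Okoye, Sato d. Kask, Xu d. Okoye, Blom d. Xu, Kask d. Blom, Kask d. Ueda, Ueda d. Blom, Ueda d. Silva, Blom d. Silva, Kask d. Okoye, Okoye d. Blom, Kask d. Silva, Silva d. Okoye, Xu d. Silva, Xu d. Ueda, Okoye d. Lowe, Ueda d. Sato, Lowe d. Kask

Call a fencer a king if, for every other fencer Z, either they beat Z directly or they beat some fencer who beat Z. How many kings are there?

Blom reaches everyone (king).
Ueda reaches everyone (king).
Sato reaches everyone (king).
Xu reaches everyone (king).
Silva cannot reach Ueda, Sato, Xu, Kask in two steps.
Lowe reaches everyone (king).
Kask reaches everyone (king).
Okoye cannot reach Sato in two steps.
Kings: Blom, Ueda, Sato, Xu, Lowe, Kask — 6.

6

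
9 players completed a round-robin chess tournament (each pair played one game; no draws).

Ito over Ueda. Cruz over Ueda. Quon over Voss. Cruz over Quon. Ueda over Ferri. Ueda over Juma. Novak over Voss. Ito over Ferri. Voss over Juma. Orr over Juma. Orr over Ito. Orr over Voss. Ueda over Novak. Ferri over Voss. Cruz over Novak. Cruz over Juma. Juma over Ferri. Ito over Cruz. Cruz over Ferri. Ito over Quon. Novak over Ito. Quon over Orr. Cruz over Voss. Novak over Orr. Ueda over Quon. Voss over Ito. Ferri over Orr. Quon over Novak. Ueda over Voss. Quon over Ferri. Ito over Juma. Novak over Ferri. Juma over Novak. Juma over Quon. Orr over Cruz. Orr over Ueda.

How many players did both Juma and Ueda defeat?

3

Juma beat: Ferri, Quon, Novak.
Ueda beat: Ferri, Juma, Voss, Quon, Novak.
Both beat: Ferri, Quon, Novak — 3.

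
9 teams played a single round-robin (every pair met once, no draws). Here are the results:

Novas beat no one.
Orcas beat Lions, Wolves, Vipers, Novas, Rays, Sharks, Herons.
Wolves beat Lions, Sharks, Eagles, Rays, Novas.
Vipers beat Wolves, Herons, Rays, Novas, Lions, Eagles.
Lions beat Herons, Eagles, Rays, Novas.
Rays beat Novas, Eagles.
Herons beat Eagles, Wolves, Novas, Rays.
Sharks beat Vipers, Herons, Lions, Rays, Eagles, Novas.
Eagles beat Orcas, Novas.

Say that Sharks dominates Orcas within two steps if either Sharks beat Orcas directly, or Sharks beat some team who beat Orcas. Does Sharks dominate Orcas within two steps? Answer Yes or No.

Yes

Sharks did not beat Orcas directly.
Sharks beat Herons, Vipers, Eagles, Novas, Rays, Lions. Of those, Eagles beat Orcas.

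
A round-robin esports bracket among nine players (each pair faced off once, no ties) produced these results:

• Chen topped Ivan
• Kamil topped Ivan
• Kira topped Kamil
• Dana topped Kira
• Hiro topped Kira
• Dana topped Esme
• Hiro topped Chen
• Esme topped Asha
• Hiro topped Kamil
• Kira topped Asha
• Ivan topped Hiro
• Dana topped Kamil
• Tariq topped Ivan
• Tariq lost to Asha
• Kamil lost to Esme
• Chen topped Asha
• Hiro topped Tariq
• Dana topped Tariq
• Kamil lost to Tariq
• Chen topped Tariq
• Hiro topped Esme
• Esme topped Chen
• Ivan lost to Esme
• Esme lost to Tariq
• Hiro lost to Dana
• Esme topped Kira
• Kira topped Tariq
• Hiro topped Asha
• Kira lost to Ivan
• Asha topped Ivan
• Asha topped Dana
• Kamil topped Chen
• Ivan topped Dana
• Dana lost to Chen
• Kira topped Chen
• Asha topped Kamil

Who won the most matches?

Hiro

Win totals: Dana 5, Esme 5, Hiro 6, Kamil 2, Chen 4, Kira 4, Asha 4, Ivan 3, Tariq 3.
Hiro leads with 6 wins (next highest: 5).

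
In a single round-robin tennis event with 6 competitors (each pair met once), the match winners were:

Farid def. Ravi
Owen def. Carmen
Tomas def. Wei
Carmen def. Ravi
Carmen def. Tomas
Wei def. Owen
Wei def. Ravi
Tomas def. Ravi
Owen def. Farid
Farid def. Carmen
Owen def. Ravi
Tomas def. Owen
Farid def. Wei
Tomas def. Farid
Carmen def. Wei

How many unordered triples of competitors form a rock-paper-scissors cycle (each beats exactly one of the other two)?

Of the C(6,3) = 20 triples, the cyclic ones are: {Carmen, Owen, Tomas}; {Carmen, Owen, Wei}; {Carmen, Tomas, Farid}; {Owen, Wei, Farid}.
That is 4.

4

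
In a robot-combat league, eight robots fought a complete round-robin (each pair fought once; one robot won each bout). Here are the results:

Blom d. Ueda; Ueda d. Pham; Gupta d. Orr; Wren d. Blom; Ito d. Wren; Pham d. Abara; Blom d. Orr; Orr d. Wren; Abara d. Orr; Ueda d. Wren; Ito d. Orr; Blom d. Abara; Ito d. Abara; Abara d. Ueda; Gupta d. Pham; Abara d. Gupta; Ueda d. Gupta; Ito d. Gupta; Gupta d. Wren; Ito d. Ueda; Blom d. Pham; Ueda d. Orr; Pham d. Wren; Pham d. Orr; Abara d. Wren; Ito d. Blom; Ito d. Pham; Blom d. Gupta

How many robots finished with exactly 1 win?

Win totals: Ito 7, Gupta 3, Pham 3, Blom 5, Abara 4, Wren 1, Orr 1, Ueda 4.
Exactly 1: Wren, Orr — 2 robots.

2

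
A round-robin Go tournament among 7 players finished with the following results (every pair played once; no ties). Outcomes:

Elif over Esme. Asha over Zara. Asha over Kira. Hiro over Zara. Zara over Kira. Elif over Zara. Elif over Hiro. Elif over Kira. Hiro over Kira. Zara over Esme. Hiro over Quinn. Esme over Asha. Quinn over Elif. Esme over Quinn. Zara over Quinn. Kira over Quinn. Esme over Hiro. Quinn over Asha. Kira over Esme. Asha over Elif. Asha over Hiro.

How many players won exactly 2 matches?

Win totals: Zara 3, Hiro 3, Esme 3, Asha 4, Quinn 2, Kira 2, Elif 4.
Exactly 2: Quinn, Kira — 2 players.

2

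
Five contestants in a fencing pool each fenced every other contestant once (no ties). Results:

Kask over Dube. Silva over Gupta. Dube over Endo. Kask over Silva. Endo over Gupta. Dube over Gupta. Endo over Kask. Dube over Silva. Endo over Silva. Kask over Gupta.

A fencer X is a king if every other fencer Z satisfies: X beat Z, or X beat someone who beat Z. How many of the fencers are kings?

3

Kask reaches everyone (king).
Endo reaches everyone (king).
Gupta cannot reach Kask, Endo, Silva, Dube in two steps.
Silva cannot reach Kask, Endo, Dube in two steps.
Dube reaches everyone (king).
Kings: Kask, Endo, Dube — 3.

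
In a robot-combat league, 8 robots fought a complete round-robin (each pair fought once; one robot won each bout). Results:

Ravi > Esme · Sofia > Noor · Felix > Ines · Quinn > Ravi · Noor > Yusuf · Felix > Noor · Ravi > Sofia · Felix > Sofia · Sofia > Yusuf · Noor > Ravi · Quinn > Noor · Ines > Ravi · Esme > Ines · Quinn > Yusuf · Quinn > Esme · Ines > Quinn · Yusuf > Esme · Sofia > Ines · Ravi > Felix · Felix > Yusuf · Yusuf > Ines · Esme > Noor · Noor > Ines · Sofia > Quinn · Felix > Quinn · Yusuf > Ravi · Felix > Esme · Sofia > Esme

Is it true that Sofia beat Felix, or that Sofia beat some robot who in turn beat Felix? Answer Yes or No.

Sofia did not beat Felix directly.
Sofia beat Esme, Ines, Noor, Yusuf, Quinn, but each of them lost to Felix. No two-step path.

No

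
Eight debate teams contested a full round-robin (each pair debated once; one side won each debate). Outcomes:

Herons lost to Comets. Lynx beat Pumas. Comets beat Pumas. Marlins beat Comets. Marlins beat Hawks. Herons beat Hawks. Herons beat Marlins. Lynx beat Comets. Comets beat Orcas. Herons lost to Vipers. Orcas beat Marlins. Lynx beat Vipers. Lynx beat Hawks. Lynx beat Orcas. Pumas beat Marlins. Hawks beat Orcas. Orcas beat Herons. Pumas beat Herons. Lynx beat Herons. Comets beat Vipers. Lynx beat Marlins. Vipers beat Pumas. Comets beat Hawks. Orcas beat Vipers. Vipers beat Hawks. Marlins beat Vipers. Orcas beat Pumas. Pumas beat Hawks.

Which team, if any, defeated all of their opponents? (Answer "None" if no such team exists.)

Lynx

Lynx has 7 wins out of 7 opponents — a perfect record.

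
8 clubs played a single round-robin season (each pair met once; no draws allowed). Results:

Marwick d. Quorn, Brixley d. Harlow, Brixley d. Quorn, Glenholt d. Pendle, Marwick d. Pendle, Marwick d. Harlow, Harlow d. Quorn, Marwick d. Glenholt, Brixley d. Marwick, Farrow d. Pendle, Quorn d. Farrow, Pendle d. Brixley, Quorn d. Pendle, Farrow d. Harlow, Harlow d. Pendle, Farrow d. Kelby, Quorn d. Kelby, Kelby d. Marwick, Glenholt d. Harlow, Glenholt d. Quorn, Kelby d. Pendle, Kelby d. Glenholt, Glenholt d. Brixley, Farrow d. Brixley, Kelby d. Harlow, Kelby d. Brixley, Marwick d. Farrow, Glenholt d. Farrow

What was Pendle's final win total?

Pendle's results: beat Brixley; lost to Harlow, Farrow, Marwick, Kelby, Glenholt, Quorn.
That is 1 win.

1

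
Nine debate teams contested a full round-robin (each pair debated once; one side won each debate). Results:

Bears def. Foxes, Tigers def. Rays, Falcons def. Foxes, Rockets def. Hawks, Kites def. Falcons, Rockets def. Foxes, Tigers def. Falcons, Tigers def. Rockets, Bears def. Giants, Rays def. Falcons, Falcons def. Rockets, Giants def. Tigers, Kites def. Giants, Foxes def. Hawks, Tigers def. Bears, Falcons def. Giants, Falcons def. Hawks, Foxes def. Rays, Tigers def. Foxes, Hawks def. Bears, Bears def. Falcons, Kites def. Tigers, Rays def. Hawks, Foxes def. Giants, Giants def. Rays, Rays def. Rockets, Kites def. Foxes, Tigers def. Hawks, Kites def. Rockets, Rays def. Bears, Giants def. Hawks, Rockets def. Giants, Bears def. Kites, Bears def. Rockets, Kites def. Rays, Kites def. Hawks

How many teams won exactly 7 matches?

Win totals: Falcons 4, Rockets 3, Giants 3, Bears 5, Kites 7, Tigers 6, Rays 4, Hawks 1, Foxes 3.
Exactly 7: Kites — 1 team.

1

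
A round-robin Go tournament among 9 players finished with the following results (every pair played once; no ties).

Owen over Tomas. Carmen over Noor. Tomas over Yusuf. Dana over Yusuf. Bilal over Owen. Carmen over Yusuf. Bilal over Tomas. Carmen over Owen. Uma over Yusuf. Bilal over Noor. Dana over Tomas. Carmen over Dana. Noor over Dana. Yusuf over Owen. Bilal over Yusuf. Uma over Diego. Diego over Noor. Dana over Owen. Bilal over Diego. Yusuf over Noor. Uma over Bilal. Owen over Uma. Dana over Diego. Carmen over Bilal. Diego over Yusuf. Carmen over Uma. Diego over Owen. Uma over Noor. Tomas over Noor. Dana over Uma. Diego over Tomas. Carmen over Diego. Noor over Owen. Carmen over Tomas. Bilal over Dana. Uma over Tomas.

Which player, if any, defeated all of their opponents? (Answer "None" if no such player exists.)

Carmen has 8 wins out of 8 opponents — a perfect record.

Carmen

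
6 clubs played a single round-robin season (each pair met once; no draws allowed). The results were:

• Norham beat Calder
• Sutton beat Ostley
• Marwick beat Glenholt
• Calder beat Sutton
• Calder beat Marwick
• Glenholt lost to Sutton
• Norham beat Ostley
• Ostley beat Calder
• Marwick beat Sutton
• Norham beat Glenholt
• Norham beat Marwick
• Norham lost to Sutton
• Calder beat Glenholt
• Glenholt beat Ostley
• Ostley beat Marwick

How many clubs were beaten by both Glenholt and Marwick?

Glenholt beat: Ostley.
Marwick beat: Sutton, Glenholt.
No one was beaten by both.

0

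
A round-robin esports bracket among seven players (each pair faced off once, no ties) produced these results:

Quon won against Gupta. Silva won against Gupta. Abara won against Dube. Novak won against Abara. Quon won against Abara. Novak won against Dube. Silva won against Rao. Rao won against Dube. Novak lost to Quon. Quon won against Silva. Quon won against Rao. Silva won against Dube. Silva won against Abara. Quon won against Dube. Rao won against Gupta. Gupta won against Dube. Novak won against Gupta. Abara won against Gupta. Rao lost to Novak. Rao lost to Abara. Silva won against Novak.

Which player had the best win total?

Quon

Win totals: Dube 0, Gupta 1, Novak 4, Abara 3, Silva 5, Quon 6, Rao 2.
Quon leads with 6 wins (next highest: 5).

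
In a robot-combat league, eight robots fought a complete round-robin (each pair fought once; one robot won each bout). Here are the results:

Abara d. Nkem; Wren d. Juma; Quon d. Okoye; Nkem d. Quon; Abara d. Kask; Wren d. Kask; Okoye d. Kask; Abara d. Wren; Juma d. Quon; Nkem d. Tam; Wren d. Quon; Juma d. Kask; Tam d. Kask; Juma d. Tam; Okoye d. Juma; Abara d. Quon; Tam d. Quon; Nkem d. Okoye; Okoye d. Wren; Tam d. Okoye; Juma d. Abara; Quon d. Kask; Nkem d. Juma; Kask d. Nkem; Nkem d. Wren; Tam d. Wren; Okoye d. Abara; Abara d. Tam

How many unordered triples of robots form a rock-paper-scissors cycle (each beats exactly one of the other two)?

Win totals: Wren 3, Juma 4, Quon 2, Abara 5, Nkem 5, Okoye 4, Kask 1, Tam 4.
A robot with w wins dominates both others in C(w,2) triples; summing gives 3 + 6 + 1 + 10 + 10 + 6 + 0 + 6 = 42 transitive triples.
Total triples C(8,3) = 56, so cyclic triples = 56 − 42 = 14.

14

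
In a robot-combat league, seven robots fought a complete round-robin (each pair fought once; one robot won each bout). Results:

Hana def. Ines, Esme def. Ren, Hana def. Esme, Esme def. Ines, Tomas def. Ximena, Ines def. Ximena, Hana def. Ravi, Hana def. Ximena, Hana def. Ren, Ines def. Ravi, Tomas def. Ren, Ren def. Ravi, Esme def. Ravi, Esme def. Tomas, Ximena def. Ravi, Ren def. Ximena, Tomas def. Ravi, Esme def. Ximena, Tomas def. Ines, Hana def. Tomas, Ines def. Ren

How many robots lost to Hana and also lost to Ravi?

Hana beat: Ines, Ravi, Tomas, Ximena, Esme, Ren.
Ravi beat: no one.
No one was beaten by both.

0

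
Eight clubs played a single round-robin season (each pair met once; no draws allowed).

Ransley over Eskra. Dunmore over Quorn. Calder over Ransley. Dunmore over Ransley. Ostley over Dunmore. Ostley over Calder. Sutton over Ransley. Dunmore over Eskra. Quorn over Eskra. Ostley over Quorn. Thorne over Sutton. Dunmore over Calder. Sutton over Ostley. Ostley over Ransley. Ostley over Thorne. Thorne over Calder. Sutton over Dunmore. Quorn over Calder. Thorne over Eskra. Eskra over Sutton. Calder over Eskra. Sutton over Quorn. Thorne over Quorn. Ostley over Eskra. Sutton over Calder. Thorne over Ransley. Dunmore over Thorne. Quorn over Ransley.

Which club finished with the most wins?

Ostley

Win totals: Dunmore 5, Quorn 3, Eskra 1, Ransley 1, Ostley 6, Sutton 5, Thorne 5, Calder 2.
Ostley leads with 6 wins (next highest: 5).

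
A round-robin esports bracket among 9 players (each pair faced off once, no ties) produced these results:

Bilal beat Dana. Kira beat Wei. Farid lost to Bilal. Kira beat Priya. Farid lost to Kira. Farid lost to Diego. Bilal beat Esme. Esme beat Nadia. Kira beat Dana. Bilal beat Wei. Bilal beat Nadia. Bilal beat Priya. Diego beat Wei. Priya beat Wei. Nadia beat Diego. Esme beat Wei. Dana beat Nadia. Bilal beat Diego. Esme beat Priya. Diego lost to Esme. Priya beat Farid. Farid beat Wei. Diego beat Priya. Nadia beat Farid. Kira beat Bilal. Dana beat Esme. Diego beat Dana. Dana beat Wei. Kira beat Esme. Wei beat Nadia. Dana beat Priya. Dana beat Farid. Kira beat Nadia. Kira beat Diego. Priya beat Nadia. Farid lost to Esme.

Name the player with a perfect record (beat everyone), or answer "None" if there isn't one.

Kira

Kira has 8 wins out of 8 opponents — a perfect record.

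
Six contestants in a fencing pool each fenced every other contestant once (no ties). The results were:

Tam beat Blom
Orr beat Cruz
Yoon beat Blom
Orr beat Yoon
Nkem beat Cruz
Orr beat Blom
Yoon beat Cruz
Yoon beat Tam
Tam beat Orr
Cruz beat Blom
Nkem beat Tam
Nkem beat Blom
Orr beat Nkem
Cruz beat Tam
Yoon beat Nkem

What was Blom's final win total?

0

Blom's results: beat no one; lost to Nkem, Tam, Orr, Yoon, Cruz.
That is 0 wins.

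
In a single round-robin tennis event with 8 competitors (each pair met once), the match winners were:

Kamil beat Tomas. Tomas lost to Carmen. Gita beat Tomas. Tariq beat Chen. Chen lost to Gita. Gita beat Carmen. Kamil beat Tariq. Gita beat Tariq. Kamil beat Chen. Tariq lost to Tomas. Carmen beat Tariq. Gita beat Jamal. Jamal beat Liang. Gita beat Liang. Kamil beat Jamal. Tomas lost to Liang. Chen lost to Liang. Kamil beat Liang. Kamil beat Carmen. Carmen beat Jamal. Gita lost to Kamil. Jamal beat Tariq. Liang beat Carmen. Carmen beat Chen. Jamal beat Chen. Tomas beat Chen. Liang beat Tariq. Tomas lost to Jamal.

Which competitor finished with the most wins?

Kamil

Win totals: Gita 6, Liang 4, Tomas 2, Chen 0, Jamal 4, Carmen 4, Tariq 1, Kamil 7.
Kamil leads with 7 wins (next highest: 6).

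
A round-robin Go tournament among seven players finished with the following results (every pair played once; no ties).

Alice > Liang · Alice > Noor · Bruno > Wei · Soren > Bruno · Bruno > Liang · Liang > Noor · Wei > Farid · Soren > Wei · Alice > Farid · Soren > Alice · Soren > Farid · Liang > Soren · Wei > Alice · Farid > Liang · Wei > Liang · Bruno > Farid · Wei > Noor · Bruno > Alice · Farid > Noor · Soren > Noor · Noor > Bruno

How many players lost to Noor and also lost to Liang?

Noor beat: Bruno.
Liang beat: Soren, Noor.
No one was beaten by both.

0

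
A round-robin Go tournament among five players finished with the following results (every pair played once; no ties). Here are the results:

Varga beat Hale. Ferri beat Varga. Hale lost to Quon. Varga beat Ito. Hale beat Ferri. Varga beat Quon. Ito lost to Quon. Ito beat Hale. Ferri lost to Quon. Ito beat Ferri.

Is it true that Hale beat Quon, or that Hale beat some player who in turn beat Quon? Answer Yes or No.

No

Hale did not beat Quon directly.
Hale beat Ferri, but each of them lost to Quon. No two-step path.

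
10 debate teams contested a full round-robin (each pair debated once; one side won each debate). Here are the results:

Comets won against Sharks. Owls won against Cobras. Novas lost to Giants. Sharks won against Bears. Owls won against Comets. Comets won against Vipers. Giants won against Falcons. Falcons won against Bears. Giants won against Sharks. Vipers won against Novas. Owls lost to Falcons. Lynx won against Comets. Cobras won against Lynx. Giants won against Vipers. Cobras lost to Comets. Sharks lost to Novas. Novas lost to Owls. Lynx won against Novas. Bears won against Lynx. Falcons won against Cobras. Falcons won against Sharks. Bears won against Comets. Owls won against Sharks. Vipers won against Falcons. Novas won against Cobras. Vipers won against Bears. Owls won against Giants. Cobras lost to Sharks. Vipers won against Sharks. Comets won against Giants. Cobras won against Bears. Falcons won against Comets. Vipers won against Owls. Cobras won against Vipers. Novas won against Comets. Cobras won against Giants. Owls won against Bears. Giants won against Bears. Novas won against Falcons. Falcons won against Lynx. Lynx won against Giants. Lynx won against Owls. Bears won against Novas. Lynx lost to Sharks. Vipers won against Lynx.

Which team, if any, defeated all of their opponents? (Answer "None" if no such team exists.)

None

Highest win total is Vipers with 6 (out of 9 possible).
Vipers lost to Comets, Cobras, Giants, so no team went undefeated.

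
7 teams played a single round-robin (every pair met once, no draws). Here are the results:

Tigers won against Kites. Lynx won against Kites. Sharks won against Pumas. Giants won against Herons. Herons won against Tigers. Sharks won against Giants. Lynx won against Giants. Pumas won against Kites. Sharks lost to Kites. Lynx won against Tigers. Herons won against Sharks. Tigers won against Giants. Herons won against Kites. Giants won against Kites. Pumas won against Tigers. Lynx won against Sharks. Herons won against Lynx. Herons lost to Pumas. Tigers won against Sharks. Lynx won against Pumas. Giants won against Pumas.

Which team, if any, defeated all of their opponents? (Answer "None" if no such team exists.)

None

Highest win total is Lynx with 5 (out of 6 possible).
Lynx lost to Herons, so no team went undefeated.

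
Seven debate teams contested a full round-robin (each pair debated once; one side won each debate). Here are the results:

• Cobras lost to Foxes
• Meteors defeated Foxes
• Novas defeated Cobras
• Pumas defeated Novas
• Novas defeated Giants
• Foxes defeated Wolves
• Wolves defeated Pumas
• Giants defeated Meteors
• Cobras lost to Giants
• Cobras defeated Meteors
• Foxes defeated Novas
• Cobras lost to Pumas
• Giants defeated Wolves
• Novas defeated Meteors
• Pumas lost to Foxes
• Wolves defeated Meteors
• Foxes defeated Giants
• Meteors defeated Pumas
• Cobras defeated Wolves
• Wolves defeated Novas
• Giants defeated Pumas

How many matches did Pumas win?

2

Pumas' results: beat Cobras, Novas; lost to Meteors, Wolves, Foxes, Giants.
That is 2 wins.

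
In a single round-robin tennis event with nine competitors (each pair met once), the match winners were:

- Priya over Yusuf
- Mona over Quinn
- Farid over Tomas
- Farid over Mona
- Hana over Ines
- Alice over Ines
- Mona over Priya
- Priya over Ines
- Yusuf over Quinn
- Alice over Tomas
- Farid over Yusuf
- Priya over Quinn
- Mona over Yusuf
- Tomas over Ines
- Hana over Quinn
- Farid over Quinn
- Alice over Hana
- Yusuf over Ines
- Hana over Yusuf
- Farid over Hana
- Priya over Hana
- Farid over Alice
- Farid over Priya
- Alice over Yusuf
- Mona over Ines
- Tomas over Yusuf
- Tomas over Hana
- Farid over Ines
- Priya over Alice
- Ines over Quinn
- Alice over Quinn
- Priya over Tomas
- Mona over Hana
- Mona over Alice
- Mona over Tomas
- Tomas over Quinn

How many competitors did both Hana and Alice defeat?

3

Hana beat: Yusuf, Ines, Quinn.
Alice beat: Yusuf, Ines, Quinn, Tomas, Hana.
Both beat: Yusuf, Ines, Quinn — 3.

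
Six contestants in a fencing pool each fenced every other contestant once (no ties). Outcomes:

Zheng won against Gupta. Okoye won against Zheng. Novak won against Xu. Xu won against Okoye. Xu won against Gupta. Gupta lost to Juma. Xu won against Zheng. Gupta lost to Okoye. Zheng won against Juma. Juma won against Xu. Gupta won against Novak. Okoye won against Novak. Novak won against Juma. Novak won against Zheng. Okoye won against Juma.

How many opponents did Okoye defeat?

4

Okoye's results: beat Novak, Zheng, Juma, Gupta; lost to Xu.
That is 4 wins.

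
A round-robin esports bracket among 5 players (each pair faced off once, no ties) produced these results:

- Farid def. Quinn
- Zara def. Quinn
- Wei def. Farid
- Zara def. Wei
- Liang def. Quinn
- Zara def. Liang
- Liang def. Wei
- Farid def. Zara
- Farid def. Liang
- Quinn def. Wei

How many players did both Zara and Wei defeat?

0

Zara beat: Wei, Quinn, Liang.
Wei beat: Farid.
No one was beaten by both.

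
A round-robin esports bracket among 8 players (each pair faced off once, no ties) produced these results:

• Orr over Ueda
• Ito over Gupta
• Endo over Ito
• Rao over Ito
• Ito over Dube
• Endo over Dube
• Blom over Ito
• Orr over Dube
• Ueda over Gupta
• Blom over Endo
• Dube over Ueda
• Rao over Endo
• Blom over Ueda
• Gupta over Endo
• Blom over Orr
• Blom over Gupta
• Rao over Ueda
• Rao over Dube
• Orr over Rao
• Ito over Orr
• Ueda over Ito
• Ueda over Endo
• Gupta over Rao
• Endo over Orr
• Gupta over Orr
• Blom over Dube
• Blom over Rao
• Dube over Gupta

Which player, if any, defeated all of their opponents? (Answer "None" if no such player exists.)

Blom has 7 wins out of 7 opponents — a perfect record.

Blom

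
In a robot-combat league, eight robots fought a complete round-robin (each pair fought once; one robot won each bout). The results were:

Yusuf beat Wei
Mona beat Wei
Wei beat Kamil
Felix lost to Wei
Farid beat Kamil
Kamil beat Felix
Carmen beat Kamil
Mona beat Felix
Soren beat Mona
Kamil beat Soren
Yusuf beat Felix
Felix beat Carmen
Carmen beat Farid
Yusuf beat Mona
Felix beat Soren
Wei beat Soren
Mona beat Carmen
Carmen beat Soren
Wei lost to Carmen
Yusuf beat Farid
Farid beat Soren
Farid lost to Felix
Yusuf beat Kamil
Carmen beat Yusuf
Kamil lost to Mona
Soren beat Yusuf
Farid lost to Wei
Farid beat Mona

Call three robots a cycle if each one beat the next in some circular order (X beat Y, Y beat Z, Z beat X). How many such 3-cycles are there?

16

Win totals: Kamil 2, Felix 3, Wei 4, Carmen 5, Soren 2, Farid 3, Yusuf 5, Mona 4.
A robot with w wins dominates both others in C(w,2) triples; summing gives 1 + 3 + 6 + 10 + 1 + 3 + 10 + 6 = 40 transitive triples.
Total triples C(8,3) = 56, so cyclic triples = 56 − 40 = 16.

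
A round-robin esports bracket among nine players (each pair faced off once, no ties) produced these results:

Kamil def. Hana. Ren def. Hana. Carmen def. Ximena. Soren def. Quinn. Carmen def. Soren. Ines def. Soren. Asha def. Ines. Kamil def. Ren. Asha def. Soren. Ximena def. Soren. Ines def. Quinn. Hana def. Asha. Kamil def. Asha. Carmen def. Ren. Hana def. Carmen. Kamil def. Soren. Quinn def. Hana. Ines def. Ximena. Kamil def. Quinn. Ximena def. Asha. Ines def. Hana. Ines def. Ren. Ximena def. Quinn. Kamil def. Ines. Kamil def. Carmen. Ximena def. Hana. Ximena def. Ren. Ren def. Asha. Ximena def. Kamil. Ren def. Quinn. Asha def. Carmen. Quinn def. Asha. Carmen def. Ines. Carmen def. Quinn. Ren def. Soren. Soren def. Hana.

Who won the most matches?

Kamil

Win totals: Soren 2, Ren 4, Asha 3, Hana 2, Quinn 2, Ines 5, Carmen 5, Kamil 7, Ximena 6.
Kamil leads with 7 wins (next highest: 6).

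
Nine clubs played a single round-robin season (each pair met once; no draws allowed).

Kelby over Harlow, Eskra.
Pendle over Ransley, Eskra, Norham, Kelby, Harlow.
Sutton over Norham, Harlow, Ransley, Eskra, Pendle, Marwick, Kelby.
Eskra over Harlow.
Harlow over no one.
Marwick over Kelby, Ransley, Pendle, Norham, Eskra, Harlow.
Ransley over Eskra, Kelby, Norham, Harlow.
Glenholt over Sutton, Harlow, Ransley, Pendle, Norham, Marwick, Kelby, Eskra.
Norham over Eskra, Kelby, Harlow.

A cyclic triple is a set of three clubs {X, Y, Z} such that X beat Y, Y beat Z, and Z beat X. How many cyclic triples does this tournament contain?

Win totals: Glenholt 8, Pendle 5, Marwick 6, Harlow 0, Sutton 7, Norham 3, Ransley 4, Eskra 1, Kelby 2.
A club with w wins dominates both others in C(w,2) triples; summing gives 28 + 10 + 15 + 0 + 21 + 3 + 6 + 0 + 1 = 84 transitive triples.
Total triples C(9,3) = 84, so cyclic triples = 84 − 84 = 0.

0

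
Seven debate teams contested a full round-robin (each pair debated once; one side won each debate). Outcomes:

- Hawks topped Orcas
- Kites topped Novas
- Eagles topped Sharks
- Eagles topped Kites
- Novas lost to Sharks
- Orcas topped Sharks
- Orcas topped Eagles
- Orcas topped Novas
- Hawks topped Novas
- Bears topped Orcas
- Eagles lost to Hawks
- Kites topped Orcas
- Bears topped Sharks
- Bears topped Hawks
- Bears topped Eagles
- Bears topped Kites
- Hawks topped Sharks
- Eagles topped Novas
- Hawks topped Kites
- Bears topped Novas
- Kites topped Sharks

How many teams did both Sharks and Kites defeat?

1

Sharks beat: Novas.
Kites beat: Novas, Sharks, Orcas.
Both beat: Novas — 1.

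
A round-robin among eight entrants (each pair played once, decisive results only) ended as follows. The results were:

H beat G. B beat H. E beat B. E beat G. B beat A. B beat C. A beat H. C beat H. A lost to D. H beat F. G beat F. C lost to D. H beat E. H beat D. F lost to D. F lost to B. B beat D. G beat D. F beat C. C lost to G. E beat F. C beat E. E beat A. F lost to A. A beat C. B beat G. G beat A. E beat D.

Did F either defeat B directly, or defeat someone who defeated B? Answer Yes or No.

No

F did not beat B directly.
F beat C, but each of them lost to B. No two-step path.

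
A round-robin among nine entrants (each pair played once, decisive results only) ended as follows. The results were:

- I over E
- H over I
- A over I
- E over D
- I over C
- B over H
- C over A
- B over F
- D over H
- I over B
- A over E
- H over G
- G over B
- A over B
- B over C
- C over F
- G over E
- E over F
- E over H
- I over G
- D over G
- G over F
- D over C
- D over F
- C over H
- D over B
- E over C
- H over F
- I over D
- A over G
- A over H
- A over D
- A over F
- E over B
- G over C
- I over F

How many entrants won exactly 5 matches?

2

Win totals: A 7, B 3, C 3, D 5, E 5, F 0, G 4, H 3, I 6.
Exactly 5: D, E — 2 entrants.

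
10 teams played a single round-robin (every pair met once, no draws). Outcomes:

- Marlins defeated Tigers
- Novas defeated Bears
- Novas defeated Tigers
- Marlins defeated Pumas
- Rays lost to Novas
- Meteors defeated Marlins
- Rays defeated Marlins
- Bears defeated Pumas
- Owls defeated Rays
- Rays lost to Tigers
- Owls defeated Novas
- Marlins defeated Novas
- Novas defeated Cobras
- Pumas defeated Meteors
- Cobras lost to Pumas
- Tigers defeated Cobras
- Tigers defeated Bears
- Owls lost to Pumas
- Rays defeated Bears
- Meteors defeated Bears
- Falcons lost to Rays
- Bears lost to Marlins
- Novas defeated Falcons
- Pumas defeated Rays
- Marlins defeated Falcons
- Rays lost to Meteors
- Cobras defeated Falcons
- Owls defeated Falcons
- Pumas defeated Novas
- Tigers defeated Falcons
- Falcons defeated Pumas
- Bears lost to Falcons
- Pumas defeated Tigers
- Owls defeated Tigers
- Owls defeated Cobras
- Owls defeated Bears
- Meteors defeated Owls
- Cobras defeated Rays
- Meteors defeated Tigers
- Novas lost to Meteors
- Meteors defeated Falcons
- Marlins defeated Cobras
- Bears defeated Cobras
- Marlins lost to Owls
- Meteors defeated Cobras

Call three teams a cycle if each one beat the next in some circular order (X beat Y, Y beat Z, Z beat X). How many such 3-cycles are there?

19

Win totals: Falcons 2, Marlins 6, Bears 2, Novas 5, Tigers 4, Cobras 2, Meteors 8, Rays 3, Owls 7, Pumas 6.
A team with w wins dominates both others in C(w,2) triples; summing gives 1 + 15 + 1 + 10 + 6 + 1 + 28 + 3 + 21 + 15 = 101 transitive triples.
Total triples C(10,3) = 120, so cyclic triples = 120 − 101 = 19.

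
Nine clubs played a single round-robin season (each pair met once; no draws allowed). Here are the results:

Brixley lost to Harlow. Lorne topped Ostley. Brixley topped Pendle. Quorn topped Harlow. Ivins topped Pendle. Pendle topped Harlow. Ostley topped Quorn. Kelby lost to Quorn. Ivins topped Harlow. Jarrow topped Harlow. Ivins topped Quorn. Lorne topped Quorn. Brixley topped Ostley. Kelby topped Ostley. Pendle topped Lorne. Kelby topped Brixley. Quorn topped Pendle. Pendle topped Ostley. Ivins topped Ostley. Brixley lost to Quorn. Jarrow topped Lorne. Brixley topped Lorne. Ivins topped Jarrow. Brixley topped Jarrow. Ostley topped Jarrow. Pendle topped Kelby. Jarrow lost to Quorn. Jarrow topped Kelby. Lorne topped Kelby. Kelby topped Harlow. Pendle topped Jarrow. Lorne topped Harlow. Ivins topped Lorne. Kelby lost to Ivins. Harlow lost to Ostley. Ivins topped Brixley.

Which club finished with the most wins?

Ivins

Win totals: Ostley 3, Lorne 4, Brixley 4, Pendle 5, Quorn 5, Jarrow 3, Kelby 3, Ivins 8, Harlow 1.
Ivins leads with 8 wins (next highest: 5).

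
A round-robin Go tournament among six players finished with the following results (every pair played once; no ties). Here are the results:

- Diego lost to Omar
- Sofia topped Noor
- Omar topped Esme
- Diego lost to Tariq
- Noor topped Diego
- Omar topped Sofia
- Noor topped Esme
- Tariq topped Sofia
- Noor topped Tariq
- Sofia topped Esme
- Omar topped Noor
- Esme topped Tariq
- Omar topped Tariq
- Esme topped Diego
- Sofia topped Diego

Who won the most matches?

Omar

Win totals: Omar 5, Noor 3, Diego 0, Sofia 3, Esme 2, Tariq 2.
Omar leads with 5 wins (next highest: 3).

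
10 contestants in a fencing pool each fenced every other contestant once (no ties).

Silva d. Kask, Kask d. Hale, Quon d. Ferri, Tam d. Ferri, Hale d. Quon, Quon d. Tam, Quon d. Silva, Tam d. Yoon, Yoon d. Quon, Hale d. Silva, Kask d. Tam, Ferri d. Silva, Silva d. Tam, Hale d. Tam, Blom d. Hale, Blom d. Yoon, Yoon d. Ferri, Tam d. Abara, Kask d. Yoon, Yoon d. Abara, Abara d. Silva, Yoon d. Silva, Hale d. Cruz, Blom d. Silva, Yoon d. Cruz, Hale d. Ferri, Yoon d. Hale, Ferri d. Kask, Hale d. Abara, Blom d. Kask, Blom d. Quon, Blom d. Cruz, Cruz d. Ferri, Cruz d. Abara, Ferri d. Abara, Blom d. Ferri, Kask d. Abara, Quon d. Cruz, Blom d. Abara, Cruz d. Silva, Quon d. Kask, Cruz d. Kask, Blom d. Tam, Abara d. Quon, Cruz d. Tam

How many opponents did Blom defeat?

Blom's results: beat Kask, Ferri, Yoon, Silva, Tam, Cruz, Abara, Hale, Quon; lost to no one.
That is 9 wins.

9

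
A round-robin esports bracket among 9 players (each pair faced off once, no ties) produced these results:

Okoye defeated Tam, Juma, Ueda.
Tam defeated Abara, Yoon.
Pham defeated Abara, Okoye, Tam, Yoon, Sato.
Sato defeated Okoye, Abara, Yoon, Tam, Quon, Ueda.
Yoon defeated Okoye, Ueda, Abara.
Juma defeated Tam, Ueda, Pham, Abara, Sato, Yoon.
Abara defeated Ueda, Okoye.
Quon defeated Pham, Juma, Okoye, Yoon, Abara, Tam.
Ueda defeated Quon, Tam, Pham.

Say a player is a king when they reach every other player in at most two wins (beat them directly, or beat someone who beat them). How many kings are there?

Okoye reaches everyone (king).
Yoon cannot reach Sato in two steps.
Juma reaches everyone (king).
Abara cannot reach Yoon, Sato in two steps.
Tam cannot reach Juma, Pham, Sato, Quon in two steps.
Pham reaches everyone (king).
Ueda reaches everyone (king).
Sato reaches everyone (king).
Quon reaches everyone (king).
Kings: Okoye, Juma, Pham, Ueda, Sato, Quon — 6.

6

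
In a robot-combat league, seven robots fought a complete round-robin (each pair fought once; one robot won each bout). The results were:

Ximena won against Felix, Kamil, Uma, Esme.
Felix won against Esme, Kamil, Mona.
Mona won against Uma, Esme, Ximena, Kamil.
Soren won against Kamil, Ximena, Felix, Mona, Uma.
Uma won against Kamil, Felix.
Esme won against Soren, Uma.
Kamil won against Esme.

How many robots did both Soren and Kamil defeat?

0

Soren beat: Ximena, Uma, Mona, Felix, Kamil.
Kamil beat: Esme.
No one was beaten by both.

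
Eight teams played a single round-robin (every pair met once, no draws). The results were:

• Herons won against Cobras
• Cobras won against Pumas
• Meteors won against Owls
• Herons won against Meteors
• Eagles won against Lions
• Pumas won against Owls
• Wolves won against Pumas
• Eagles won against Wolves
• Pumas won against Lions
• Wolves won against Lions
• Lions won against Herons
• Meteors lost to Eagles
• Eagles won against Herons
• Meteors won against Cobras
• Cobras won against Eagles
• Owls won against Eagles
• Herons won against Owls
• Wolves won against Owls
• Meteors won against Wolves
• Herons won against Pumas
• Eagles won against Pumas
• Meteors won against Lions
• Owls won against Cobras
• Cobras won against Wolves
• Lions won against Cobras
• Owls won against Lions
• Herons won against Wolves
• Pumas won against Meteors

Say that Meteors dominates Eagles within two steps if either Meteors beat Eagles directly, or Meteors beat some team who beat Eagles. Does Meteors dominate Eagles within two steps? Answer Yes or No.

Yes

Meteors did not beat Eagles directly.
Meteors beat Owls, Cobras, Lions, Wolves. Of those, Owls beat Eagles.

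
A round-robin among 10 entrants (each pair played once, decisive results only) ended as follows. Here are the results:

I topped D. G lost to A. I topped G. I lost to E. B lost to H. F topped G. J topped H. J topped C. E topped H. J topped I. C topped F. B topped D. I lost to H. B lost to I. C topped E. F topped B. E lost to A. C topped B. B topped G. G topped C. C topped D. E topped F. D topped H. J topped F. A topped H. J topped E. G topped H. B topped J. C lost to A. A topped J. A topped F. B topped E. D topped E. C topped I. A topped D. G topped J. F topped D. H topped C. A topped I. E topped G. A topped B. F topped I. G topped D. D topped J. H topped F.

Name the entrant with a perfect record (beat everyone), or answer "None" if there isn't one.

A

A has 9 wins out of 9 opponents — a perfect record.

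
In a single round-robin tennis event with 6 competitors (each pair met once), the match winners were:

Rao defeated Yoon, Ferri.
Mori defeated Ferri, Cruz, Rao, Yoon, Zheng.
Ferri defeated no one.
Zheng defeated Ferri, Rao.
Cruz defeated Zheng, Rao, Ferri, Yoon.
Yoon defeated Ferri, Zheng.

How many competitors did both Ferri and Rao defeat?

Ferri beat: no one.
Rao beat: Ferri, Yoon.
No one was beaten by both.

0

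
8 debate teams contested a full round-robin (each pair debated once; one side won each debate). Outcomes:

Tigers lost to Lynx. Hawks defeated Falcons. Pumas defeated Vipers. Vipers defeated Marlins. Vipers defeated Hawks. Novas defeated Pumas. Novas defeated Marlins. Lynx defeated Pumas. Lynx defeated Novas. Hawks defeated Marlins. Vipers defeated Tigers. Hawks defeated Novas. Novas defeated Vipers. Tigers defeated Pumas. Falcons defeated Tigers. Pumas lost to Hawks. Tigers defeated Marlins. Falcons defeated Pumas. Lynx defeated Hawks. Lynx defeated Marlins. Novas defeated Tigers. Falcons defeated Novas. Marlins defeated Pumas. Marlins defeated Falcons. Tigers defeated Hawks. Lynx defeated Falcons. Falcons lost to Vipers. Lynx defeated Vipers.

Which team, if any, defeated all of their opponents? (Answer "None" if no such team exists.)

Lynx has 7 wins out of 7 opponents — a perfect record.

Lynx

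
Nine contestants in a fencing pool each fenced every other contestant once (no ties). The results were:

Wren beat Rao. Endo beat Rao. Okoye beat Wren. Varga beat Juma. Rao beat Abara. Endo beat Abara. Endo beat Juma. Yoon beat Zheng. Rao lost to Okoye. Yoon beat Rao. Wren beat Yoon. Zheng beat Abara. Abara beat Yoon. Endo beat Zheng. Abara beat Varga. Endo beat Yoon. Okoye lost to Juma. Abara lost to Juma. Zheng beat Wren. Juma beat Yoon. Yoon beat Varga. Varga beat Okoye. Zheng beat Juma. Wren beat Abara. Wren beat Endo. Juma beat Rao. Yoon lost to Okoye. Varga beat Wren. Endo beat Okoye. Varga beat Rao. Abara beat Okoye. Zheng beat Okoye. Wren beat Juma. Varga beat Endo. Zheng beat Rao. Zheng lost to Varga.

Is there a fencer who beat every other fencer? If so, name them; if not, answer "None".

None

Highest win total is Varga with 6 (out of 8 possible).
Varga lost to Yoon, Abara, so no fencer went undefeated.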